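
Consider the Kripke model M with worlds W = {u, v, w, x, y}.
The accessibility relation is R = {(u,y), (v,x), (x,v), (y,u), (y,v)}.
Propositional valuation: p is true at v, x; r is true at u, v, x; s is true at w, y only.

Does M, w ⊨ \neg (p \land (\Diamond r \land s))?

At w: p \land (\Diamond r \land s) is false, so \neg (p \land (\Diamond r \land s)) is true.
  At w: p is false, \Diamond r \land s is false, so p \land (\Diamond r \land s) is false.
    At w: \Diamond r is false, s is true, so \Diamond r \land s is false.
      At w: no accessible worlds, so \Diamond r is false.

Yes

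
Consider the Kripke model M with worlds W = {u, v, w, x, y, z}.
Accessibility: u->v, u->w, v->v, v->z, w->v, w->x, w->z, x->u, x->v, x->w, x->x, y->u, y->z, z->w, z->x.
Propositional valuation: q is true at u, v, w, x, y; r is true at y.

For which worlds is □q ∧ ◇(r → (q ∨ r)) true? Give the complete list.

Let φ = □q ∧ ◇(r → (q ∨ r)). Evaluate φ at each world:
  u (successors {v, w}): φ is true.
  v (successors {v, z}): φ is false.
  w (successors {v, x, z}): φ is false.
  x (successors {u, v, w, x}): φ is true.
  y (successors {u, z}): φ is false.
  z (successors {w, x}): φ is true.
For instance, at w:
  At w: □q is false, ◇(r → (q ∨ r)) is true, so □q ∧ ◇(r → (q ∨ r)) is false.
    At w: □q requires q at every successor {v, x, z}.
      q fails at z, so □q is false at w.
    At w: ◇(r → (q ∨ r)) requires r → (q ∨ r) at some successor in {v, x, z}.
      r → (q ∨ r) holds at v, so ◇(r → (q ∨ r)) is true at w.
Satisfying worlds: {u, x, z}

u, x, z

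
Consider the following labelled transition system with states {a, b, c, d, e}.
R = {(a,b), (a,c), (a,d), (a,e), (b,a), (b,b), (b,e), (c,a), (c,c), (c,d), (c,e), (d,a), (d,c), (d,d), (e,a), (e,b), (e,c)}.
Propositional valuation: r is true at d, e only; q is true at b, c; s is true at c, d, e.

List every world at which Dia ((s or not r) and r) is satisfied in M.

Recall that Dia ψ holds at a world iff ψ holds at some accessible world.
Let φ = Dia ((s or not r) and r). Evaluate φ at each world:
  a (successors {b, c, d, e}): φ is true.
  b (successors {a, b, e}): φ is true.
  c (successors {a, c, d, e}): φ is true.
  d (successors {a, c, d}): φ is true.
  e (successors {a, b, c}): φ is false.
For instance, at a:
  At a: Dia ((s or not r) and r) requires (s or not r) and r at some successor in {b, c, d, e}.
    (s or not r) and r holds at d, so Dia ((s or not r) and r) is true at a.
Satisfying worlds: {a, b, c, d}

a, b, c, d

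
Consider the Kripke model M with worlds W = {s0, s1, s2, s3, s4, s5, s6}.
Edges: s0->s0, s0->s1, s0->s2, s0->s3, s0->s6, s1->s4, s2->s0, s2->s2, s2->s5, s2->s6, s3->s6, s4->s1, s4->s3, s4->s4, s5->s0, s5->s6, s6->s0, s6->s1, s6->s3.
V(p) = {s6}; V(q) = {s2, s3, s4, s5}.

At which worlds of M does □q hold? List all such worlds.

Recall that □ψ holds at a world iff ψ holds at every accessible world, and ◇ψ holds iff ψ holds at some accessible world.
Let φ = □q. Evaluate φ at each world:
  s0 (successors {s0, s1, s2, s3, s6}): φ is false.
  s1 (successors {s4}): φ is true.
  s2 (successors {s0, s2, s5, s6}): φ is false.
  s3 (successors {s6}): φ is false.
  s4 (successors {s1, s3, s4}): φ is false.
  s5 (successors {s0, s6}): φ is false.
  s6 (successors {s0, s1, s3}): φ is false.
For instance, at s4:
  At s4: □q requires q at every successor {s1, s3, s4}.
    q fails at s1, so □q is false at s4.
Satisfying worlds: {s1}

s1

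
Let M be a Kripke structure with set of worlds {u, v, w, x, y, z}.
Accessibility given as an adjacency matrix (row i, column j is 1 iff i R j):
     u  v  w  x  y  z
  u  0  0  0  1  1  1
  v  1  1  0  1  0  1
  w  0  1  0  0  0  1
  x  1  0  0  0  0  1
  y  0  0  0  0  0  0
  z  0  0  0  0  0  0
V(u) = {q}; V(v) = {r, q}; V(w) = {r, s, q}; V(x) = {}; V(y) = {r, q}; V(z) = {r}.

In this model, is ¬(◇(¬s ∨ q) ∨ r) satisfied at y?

No

Recall that ◇ψ holds at a world iff ψ holds at some accessible world.
At y: ◇(¬s ∨ q) ∨ r is true, so ¬(◇(¬s ∨ q) ∨ r) is false.
  At y: ◇(¬s ∨ q) is false, r is true, so ◇(¬s ∨ q) ∨ r is true.
    At y: no accessible worlds, so ◇(¬s ∨ q) is false.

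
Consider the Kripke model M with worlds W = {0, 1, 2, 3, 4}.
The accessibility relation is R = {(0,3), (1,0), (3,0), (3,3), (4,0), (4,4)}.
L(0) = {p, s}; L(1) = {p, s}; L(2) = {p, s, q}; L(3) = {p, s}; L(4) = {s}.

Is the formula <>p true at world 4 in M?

At 4: <>p requires p at some successor in {0, 4}.
  p holds at 0, so <>p is true at 4.

Yes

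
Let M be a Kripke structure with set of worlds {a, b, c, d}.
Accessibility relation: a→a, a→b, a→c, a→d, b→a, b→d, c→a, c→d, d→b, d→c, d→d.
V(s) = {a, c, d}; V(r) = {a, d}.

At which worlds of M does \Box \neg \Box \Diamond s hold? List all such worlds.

none

Let φ = \Box \neg \Box \Diamond s. Evaluate φ at each world:
  a (successors {a, b, c, d}): φ is false.
  b (successors {a, d}): φ is false.
  c (successors {a, d}): φ is false.
  d (successors {b, c, d}): φ is false.
For instance, at c:
  At c: \Box \neg \Box \Diamond s requires \neg \Box \Diamond s at every successor {a, d}.
    \neg \Box \Diamond s fails at a, so \Box \neg \Box \Diamond s is false at c.
      At a: \Box \Diamond s is true, so \neg \Box \Diamond s is false.
Satisfying worlds: none.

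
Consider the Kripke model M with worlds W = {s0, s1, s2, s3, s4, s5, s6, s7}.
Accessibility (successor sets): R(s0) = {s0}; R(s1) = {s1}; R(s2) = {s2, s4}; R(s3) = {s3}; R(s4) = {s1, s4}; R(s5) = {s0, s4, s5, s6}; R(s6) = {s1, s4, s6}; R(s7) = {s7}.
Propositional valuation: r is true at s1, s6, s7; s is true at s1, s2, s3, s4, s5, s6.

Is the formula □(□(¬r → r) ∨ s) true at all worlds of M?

No

Let φ = □(□(¬r → r) ∨ s). Evaluate φ at each world:
  s0 (successors {s0}): φ is false.
  s1 (successors {s1}): φ is true.
  s2 (successors {s2, s4}): φ is true.
  s3 (successors {s3}): φ is true.
  s4 (successors {s1, s4}): φ is true.
  s5 (successors {s0, s4, s5, s6}): φ is false.
  s6 (successors {s1, s4, s6}): φ is true.
  s7 (successors {s7}): φ is true.
Detail at s0 (counterexample):
  At s0: □(□(¬r → r) ∨ s) requires □(¬r → r) ∨ s at every successor {s0}.
    □(¬r → r) ∨ s fails at s0, so □(□(¬r → r) ∨ s) is false at s0.
      At s0: □(¬r → r) is false, s is false, so □(¬r → r) ∨ s is false.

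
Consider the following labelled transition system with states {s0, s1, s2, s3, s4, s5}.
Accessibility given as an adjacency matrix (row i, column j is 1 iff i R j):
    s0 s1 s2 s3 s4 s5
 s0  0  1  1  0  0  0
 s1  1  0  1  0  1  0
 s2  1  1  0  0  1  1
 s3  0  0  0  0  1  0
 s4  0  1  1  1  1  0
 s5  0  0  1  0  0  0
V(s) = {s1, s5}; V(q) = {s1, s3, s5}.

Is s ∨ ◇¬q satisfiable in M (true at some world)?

Yes

Recall that ◇ψ holds at a world iff ψ holds at some accessible world.
Let φ = s ∨ ◇¬q. Evaluate φ at each world:
  s0 (successors {s1, s2}): φ is true.
  s1 (successors {s0, s2, s4}): φ is true.
  s2 (successors {s0, s1, s4, s5}): φ is true.
  s3 (successors {s4}): φ is true.
  s4 (successors {s1, s2, s3, s4}): φ is true.
  s5 (successors {s2}): φ is true.
Detail at s0 (witness):
  At s0: s is false, ◇¬q is true, so s ∨ ◇¬q is true.
    At s0: ◇¬q requires ¬q at some successor in {s1, s2}.
      ¬q holds at s2, so ◇¬q is true at s0.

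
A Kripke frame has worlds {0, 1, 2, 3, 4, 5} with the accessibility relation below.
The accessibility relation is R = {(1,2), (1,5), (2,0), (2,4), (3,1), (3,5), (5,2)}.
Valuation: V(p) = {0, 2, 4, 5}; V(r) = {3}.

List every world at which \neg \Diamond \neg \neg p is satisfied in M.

0, 4

Let φ = \neg \Diamond \neg \neg p. Evaluate φ at each world:
  0 (successors ∅): φ is true.
  1 (successors {2, 5}): φ is false.
  2 (successors {0, 4}): φ is false.
  3 (successors {1, 5}): φ is false.
  4 (successors ∅): φ is true.
  5 (successors {2}): φ is false.
For instance, at 3:
  At 3: \Diamond \neg \neg p is true, so \neg \Diamond \neg \neg p is false.
    At 3: \Diamond \neg \neg p requires \neg \neg p at some successor in {1, 5}.
      \neg \neg p holds at 5, so \Diamond \neg \neg p is true at 3.
Satisfying worlds: {0, 4}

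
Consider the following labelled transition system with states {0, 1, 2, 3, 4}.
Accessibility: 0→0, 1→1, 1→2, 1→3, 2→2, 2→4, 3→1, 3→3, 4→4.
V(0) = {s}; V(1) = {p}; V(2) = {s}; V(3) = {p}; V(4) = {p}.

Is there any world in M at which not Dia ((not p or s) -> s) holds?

Let φ = not Dia ((not p or s) -> s). Evaluate φ at each world:
  0 (successors {0}): φ is false.
  1 (successors {1, 2, 3}): φ is false.
  2 (successors {2, 4}): φ is false.
  3 (successors {1, 3}): φ is false.
  4 (successors {4}): φ is false.
For instance, at 4:
  At 4: Dia ((not p or s) -> s) is true, so not Dia ((not p or s) -> s) is false.
    At 4: Dia ((not p or s) -> s) requires (not p or s) -> s at some successor in {4}.
      (not p or s) -> s holds at 4, so Dia ((not p or s) -> s) is true at 4.

No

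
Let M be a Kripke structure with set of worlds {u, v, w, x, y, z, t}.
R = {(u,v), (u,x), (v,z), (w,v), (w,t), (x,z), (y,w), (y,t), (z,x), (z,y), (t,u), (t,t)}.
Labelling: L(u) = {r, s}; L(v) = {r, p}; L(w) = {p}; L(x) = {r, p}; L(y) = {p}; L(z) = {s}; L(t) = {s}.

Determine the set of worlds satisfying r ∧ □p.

u

Recall that □ψ holds at a world iff ψ holds at every accessible world, and ◇ψ holds iff ψ holds at some accessible world.
Let φ = r ∧ □p. Evaluate φ at each world:
  u (successors {v, x}): φ is true.
  v (successors {z}): φ is false.
  w (successors {v, t}): φ is false.
  x (successors {z}): φ is false.
  y (successors {w, t}): φ is false.
  z (successors {x, y}): φ is false.
  t (successors {u, t}): φ is false.
For instance, at v:
  At v: r is true, □p is false, so r ∧ □p is false.
    At v: □p requires p at every successor {z}.
      p fails at z, so □p is false at v.
Satisfying worlds: {u}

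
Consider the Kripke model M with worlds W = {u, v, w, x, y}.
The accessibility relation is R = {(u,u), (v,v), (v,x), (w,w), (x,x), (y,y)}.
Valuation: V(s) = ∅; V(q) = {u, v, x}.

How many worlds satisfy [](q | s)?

3

Let φ = [](q | s). Evaluate φ at each world:
  u (successors {u}): φ is true.
  v (successors {v, x}): φ is true.
  w (successors {w}): φ is false.
  x (successors {x}): φ is true.
  y (successors {y}): φ is false.
For instance, at v:
  At v: [](q | s) requires q | s at every successor {v, x}.
    At v: q | s is true.
    At x: q | s is true.
  So [](q | s) is true at v.
Satisfying worlds: {u, v, x}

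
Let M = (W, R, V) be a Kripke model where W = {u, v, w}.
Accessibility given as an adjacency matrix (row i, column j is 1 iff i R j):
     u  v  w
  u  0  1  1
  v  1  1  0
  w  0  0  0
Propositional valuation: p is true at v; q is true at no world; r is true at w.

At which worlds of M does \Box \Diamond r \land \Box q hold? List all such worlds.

Let φ = \Box \Diamond r \land \Box q. Evaluate φ at each world:
  u (successors {v, w}): φ is false.
  v (successors {u, v}): φ is false.
  w (successors ∅): φ is true.
For instance, at v:
  At v: \Box \Diamond r is false, \Box q is false, so \Box \Diamond r \land \Box q is false.
    At v: \Box \Diamond r requires \Diamond r at every successor {u, v}.
      \Diamond r fails at v, so \Box \Diamond r is false at v.
    At v: \Box q requires q at every successor {u, v}.
      q fails at u, so \Box q is false at v.
Satisfying worlds: {w}

w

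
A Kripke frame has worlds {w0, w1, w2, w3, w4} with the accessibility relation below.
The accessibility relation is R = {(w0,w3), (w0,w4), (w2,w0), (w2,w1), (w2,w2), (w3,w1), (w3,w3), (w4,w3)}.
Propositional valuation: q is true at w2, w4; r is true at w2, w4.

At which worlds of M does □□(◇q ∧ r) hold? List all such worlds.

Recall that □ψ holds at a world iff ψ holds at every accessible world, and ◇ψ holds iff ψ holds at some accessible world.
Let φ = □□(◇q ∧ r). Evaluate φ at each world:
  w0 (successors {w3, w4}): φ is false.
  w1 (successors ∅): φ is true.
  w2 (successors {w0, w1, w2}): φ is false.
  w3 (successors {w1, w3}): φ is false.
  w4 (successors {w3}): φ is false.
For instance, at w3:
  At w3: □□(◇q ∧ r) requires □(◇q ∧ r) at every successor {w1, w3}.
    □(◇q ∧ r) fails at w3, so □□(◇q ∧ r) is false at w3.
      At w3: □(◇q ∧ r) requires ◇q ∧ r at every successor {w1, w3}.
        ◇q ∧ r fails at w1, so □(◇q ∧ r) is false at w3.
Satisfying worlds: {w1}

w1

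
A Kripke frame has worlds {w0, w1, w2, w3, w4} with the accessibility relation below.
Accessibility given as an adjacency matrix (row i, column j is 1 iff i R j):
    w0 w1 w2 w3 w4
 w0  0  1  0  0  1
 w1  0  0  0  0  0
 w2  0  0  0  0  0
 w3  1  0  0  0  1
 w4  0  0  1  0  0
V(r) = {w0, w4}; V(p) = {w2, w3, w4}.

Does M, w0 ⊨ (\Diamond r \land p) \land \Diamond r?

At w0: \Diamond r \land p is false, \Diamond r is true, so (\Diamond r \land p) \land \Diamond r is false.
  At w0: \Diamond r is true, p is false, so \Diamond r \land p is false.
    At w0: \Diamond r requires r at some successor in {w1, w4}.
      r holds at w4, so \Diamond r is true at w0.
  At w0: \Diamond r requires r at some successor in {w1, w4}.
    r holds at w4, so \Diamond r is true at w0.

No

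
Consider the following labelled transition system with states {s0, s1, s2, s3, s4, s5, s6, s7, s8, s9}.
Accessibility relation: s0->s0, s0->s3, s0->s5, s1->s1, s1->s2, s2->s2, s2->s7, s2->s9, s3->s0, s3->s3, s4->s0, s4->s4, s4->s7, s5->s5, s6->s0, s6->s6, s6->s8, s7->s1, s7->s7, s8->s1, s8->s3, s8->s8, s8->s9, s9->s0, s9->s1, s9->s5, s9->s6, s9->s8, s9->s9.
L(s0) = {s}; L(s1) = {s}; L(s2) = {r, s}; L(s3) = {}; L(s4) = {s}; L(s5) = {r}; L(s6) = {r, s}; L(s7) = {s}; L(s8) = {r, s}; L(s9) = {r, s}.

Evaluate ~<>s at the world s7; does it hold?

No

At s7: <>s is true, so ~<>s is false.
  At s7: <>s requires s at some successor in {s1, s7}.
    s holds at s1, so <>s is true at s7.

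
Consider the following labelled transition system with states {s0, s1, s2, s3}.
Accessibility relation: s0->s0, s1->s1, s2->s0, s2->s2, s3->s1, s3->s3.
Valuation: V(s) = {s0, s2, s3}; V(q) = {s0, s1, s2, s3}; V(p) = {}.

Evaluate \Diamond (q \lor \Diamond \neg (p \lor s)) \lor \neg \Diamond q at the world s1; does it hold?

At s1: \Diamond (q \lor \Diamond \neg (p \lor s)) is true, \neg \Diamond q is false, so \Diamond (q \lor \Diamond \neg (p \lor s)) \lor \neg \Diamond q is true.
  At s1: \Diamond (q \lor \Diamond \neg (p \lor s)) requires q \lor \Diamond \neg (p \lor s) at some successor in {s1}.
    q \lor \Diamond \neg (p \lor s) holds at s1, so \Diamond (q \lor \Diamond \neg (p \lor s)) is true at s1.
      At s1: q is true, \Diamond \neg (p \lor s) is true, so q \lor \Diamond \neg (p \lor s) is true.
  At s1: \Diamond q is true, so \neg \Diamond q is false.
    At s1: \Diamond q requires q at some successor in {s1}.
      q holds at s1, so \Diamond q is true at s1.

Yes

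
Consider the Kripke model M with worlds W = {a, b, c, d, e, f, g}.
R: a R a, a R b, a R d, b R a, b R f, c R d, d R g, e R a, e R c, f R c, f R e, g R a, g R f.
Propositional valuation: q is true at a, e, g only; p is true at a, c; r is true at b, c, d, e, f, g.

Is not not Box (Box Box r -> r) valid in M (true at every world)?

Let φ = not not Box (Box Box r -> r). Evaluate φ at each world:
  a (successors {a, b, d}): φ is true.
  b (successors {a, f}): φ is true.
  c (successors {d}): φ is true.
  d (successors {g}): φ is true.
  e (successors {a, c}): φ is true.
  f (successors {c, e}): φ is true.
  g (successors {a, f}): φ is true.
For instance, at g:
  At g: not Box (Box Box r -> r) is false, so not not Box (Box Box r -> r) is true.
    At g: Box (Box Box r -> r) is true, so not Box (Box Box r -> r) is false.
      At g: Box (Box Box r -> r) requires Box Box r -> r at every successor {a, f}.
        At a: Box Box r -> r is true.
        At f: Box Box r -> r is true.
      So Box (Box Box r -> r) is true at g.

Yes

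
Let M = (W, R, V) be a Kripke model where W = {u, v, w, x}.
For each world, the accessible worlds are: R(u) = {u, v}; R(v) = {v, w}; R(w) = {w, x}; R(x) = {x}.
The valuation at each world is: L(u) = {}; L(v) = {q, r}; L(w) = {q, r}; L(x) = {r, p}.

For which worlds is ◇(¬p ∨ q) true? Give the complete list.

u, v, w

Recall that ◇ψ holds at a world iff ψ holds at some accessible world.
Let φ = ◇(¬p ∨ q). Evaluate φ at each world:
  u (successors {u, v}): φ is true.
  v (successors {v, w}): φ is true.
  w (successors {w, x}): φ is true.
  x (successors {x}): φ is false.
For instance, at v:
  At v: ◇(¬p ∨ q) requires ¬p ∨ q at some successor in {v, w}.
    ¬p ∨ q holds at v, so ◇(¬p ∨ q) is true at v.
Satisfying worlds: {u, v, w}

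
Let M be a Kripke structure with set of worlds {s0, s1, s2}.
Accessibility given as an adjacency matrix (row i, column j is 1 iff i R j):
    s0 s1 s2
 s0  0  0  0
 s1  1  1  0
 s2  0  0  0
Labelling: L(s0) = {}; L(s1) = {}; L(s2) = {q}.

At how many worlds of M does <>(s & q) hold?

Recall that <>ψ holds at a world iff ψ holds at some accessible world.
Let φ = <>(s & q). Evaluate φ at each world:
  s0 (successors ∅): φ is false.
  s1 (successors {s0, s1}): φ is false.
  s2 (successors ∅): φ is false.
For instance, at s1:
  At s1: <>(s & q) requires s & q at some successor in {s0, s1}.
    At s0: s & q is false.
    At s1: s & q is false.
  So <>(s & q) is false at s1.
Satisfying worlds: none.

0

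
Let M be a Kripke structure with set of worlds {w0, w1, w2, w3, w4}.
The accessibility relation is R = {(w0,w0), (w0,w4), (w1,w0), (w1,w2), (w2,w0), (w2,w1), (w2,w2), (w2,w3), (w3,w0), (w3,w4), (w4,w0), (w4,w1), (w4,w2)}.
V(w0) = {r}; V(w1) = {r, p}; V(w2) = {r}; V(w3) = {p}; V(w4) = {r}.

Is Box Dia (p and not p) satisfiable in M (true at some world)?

Let φ = Box Dia (p and not p). Evaluate φ at each world:
  w0 (successors {w0, w4}): φ is false.
  w1 (successors {w0, w2}): φ is false.
  w2 (successors {w0, w1, w2, w3}): φ is false.
  w3 (successors {w0, w4}): φ is false.
  w4 (successors {w0, w1, w2}): φ is false.
For instance, at w3:
  At w3: Box Dia (p and not p) requires Dia (p and not p) at every successor {w0, w4}.
    Dia (p and not p) fails at w0, so Box Dia (p and not p) is false at w3.
      At w0: Dia (p and not p) requires p and not p at some successor in {w0, w4}.
        At w0: p and not p is false.
        At w4: p and not p is false.
      So Dia (p and not p) is false at w0.

No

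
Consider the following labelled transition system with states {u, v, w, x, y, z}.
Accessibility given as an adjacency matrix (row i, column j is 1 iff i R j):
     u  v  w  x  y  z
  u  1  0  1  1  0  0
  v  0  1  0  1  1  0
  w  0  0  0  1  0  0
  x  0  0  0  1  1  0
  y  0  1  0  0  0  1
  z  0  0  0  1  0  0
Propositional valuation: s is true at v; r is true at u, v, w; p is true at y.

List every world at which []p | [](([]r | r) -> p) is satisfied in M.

w, x, z

Let φ = []p | [](([]r | r) -> p). Evaluate φ at each world:
  u (successors {u, w, x}): φ is false.
  v (successors {v, x, y}): φ is false.
  w (successors {x}): φ is true.
  x (successors {x, y}): φ is true.
  y (successors {v, z}): φ is false.
  z (successors {x}): φ is true.
For instance, at z:
  At z: []p is false, [](([]r | r) -> p) is true, so []p | [](([]r | r) -> p) is true.
    At z: []p requires p at every successor {x}.
      p fails at x, so []p is false at z.
    At z: [](([]r | r) -> p) requires ([]r | r) -> p at every successor {x}.
      At x: ([]r | r) -> p is true.
    So [](([]r | r) -> p) is true at z.
Satisfying worlds: {w, x, z}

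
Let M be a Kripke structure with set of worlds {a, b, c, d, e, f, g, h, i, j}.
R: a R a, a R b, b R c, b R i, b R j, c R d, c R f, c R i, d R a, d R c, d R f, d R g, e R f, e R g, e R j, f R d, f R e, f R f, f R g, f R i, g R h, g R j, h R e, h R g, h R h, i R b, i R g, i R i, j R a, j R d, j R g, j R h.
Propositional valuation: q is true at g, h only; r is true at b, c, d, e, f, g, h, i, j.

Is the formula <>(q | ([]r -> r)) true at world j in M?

Yes

At j: <>(q | ([]r -> r)) requires q | ([]r -> r) at some successor in {a, d, g, h}.
  q | ([]r -> r) holds at a, so <>(q | ([]r -> r)) is true at j.
    At a: q is false, []r -> r is true, so q | ([]r -> r) is true.
      At a: []r is false, r is false, so []r -> r is true.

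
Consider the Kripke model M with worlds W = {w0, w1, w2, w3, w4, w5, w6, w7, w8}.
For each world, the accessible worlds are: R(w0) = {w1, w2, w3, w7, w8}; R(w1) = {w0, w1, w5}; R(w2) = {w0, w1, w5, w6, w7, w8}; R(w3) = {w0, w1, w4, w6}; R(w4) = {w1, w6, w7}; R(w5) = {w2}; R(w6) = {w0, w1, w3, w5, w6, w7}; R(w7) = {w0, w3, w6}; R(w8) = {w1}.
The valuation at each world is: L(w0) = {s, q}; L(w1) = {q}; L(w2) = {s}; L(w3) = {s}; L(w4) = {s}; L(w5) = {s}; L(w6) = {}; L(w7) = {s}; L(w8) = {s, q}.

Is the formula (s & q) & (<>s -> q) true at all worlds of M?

Let φ = (s & q) & (<>s -> q). Evaluate φ at each world:
  w0 (successors {w1, w2, w3, w7, w8}): φ is true.
  w1 (successors {w0, w1, w5}): φ is false.
  w2 (successors {w0, w1, w5, w6, w7, w8}): φ is false.
  w3 (successors {w0, w1, w4, w6}): φ is false.
  w4 (successors {w1, w6, w7}): φ is false.
  w5 (successors {w2}): φ is false.
  w6 (successors {w0, w1, w3, w5, w6, w7}): φ is false.
  w7 (successors {w0, w3, w6}): φ is false.
  w8 (successors {w1}): φ is true.
Detail at w1 (counterexample):
  At w1: s & q is false, <>s -> q is true, so (s & q) & (<>s -> q) is false.
    At w1: <>s is true, q is true, so <>s -> q is true.
      At w1: <>s requires s at some successor in {w0, w1, w5}.
        s holds at w0, so <>s is true at w1.

No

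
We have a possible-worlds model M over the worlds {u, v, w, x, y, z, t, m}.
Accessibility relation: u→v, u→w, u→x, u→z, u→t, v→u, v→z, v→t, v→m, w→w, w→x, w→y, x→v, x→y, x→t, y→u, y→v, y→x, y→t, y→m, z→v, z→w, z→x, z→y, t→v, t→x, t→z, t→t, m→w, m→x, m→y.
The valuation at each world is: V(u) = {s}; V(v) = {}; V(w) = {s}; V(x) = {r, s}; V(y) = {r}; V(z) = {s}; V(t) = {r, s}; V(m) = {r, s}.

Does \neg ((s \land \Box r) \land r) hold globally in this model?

Let φ = \neg ((s \land \Box r) \land r). Evaluate φ at each world:
  u (successors {v, w, x, z, t}): φ is true.
  v (successors {u, z, t, m}): φ is true.
  w (successors {w, x, y}): φ is true.
  x (successors {v, y, t}): φ is true.
  y (successors {u, v, x, t, m}): φ is true.
  z (successors {v, w, x, y}): φ is true.
  t (successors {v, x, z, t}): φ is true.
  m (successors {w, x, y}): φ is true.
For instance, at u:
  At u: (s \land \Box r) \land r is false, so \neg ((s \land \Box r) \land r) is true.
    At u: s \land \Box r is false, r is false, so (s \land \Box r) \land r is false.
      At u: s is true, \Box r is false, so s \land \Box r is false.

Yes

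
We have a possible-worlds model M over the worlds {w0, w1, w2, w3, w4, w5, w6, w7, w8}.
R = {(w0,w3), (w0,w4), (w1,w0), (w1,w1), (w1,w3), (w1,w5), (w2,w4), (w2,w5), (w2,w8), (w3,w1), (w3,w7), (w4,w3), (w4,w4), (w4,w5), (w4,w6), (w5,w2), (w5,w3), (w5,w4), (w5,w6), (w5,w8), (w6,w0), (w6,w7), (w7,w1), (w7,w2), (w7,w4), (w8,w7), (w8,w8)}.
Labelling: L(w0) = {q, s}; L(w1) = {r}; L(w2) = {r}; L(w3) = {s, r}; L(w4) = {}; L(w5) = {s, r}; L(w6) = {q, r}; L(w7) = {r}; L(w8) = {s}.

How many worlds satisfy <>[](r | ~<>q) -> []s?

Recall that []ψ holds at a world iff ψ holds at every accessible world, and <>ψ holds iff ψ holds at some accessible world.
Let φ = <>[](r | ~<>q) -> []s. Evaluate φ at each world:
  w0 (successors {w3, w4}): φ is false.
  w1 (successors {w0, w1, w3, w5}): φ is false.
  w2 (successors {w4, w5, w8}): φ is false.
  w3 (successors {w1, w7}): φ is false.
  w4 (successors {w3, w4, w5, w6}): φ is false.
  w5 (successors {w2, w3, w4, w6, w8}): φ is false.
  w6 (successors {w0, w7}): φ is true.
  w7 (successors {w1, w2, w4}): φ is false.
  w8 (successors {w7, w8}): φ is false.
For instance, at w0:
  At w0: <>[](r | ~<>q) is true, []s is false, so <>[](r | ~<>q) -> []s is false.
    At w0: <>[](r | ~<>q) requires [](r | ~<>q) at some successor in {w3, w4}.
      [](r | ~<>q) holds at w3, so <>[](r | ~<>q) is true at w0.
    At w0: []s requires s at every successor {w3, w4}.
      s fails at w4, so []s is false at w0.
Satisfying worlds: {w6}

1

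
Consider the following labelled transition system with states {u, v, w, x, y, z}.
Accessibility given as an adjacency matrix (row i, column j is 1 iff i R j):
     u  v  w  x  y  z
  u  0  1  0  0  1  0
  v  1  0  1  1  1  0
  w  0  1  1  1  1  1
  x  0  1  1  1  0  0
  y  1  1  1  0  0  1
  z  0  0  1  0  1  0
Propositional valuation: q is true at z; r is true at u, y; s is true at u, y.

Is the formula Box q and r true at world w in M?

No

At w: Box q is false, r is false, so Box q and r is false.
  At w: Box q requires q at every successor {v, w, x, y, z}.
    q fails at v, so Box q is false at w.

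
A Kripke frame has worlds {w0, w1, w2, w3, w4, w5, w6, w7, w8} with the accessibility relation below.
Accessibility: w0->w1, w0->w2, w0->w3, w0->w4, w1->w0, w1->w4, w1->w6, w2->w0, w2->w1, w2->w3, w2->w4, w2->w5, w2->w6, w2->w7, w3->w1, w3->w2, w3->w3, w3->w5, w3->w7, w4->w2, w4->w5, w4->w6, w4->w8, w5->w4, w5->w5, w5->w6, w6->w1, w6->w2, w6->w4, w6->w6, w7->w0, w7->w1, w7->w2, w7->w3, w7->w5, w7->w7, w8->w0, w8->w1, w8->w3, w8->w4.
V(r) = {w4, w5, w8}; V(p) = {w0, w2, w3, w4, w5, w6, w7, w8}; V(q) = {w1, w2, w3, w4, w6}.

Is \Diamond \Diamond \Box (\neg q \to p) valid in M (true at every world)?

Yes

Let φ = \Diamond \Diamond \Box (\neg q \to p). Evaluate φ at each world:
  w0 (successors {w1, w2, w3, w4}): φ is true.
  w1 (successors {w0, w4, w6}): φ is true.
  w2 (successors {w0, w1, w3, w4, w5, w6, w7}): φ is true.
  w3 (successors {w1, w2, w3, w5, w7}): φ is true.
  w4 (successors {w2, w5, w6, w8}): φ is true.
  w5 (successors {w4, w5, w6}): φ is true.
  w6 (successors {w1, w2, w4, w6}): φ is true.
  w7 (successors {w0, w1, w2, w3, w5, w7}): φ is true.
  w8 (successors {w0, w1, w3, w4}): φ is true.
For instance, at w6:
  At w6: \Diamond \Diamond \Box (\neg q \to p) requires \Diamond \Box (\neg q \to p) at some successor in {w1, w2, w4, w6}.
    \Diamond \Box (\neg q \to p) holds at w1, so \Diamond \Diamond \Box (\neg q \to p) is true at w6.
      At w1: \Diamond \Box (\neg q \to p) requires \Box (\neg q \to p) at some successor in {w0, w4, w6}.
        \Box (\neg q \to p) holds at w0, so \Diamond \Box (\neg q \to p) is true at w1.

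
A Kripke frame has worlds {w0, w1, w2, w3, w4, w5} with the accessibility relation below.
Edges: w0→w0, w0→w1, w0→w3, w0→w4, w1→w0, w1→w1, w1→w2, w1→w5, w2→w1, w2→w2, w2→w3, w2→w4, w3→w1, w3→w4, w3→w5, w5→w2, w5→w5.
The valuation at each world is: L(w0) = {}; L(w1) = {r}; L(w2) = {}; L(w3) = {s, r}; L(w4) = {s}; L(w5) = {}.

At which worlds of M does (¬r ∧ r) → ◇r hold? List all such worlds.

w0, w1, w2, w3, w4, w5

Let φ = (¬r ∧ r) → ◇r. Evaluate φ at each world:
  w0 (successors {w0, w1, w3, w4}): φ is true.
  w1 (successors {w0, w1, w2, w5}): φ is true.
  w2 (successors {w1, w2, w3, w4}): φ is true.
  w3 (successors {w1, w4, w5}): φ is true.
  w4 (successors ∅): φ is true.
  w5 (successors {w2, w5}): φ is true.
For instance, at w0:
  At w0: ¬r ∧ r is false, ◇r is true, so (¬r ∧ r) → ◇r is true.
    At w0: ◇r requires r at some successor in {w0, w1, w3, w4}.
      r holds at w1, so ◇r is true at w0.
Satisfying worlds: {w0, w1, w2, w3, w4, w5}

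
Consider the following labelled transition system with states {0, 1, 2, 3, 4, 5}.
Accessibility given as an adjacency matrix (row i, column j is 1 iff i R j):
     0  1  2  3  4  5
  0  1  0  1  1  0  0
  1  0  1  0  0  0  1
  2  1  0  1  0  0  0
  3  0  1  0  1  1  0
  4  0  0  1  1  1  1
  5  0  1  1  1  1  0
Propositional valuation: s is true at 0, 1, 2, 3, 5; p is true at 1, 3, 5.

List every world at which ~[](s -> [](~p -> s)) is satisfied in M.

Let φ = ~[](s -> [](~p -> s)). Evaluate φ at each world:
  0 (successors {0, 2, 3}): φ is true.
  1 (successors {1, 5}): φ is true.
  2 (successors {0, 2}): φ is false.
  3 (successors {1, 3, 4}): φ is true.
  4 (successors {2, 3, 4, 5}): φ is true.
  5 (successors {1, 2, 3, 4}): φ is true.
For instance, at 3:
  At 3: [](s -> [](~p -> s)) is false, so ~[](s -> [](~p -> s)) is true.
    At 3: [](s -> [](~p -> s)) requires s -> [](~p -> s) at every successor {1, 3, 4}.
      s -> [](~p -> s) fails at 3, so [](s -> [](~p -> s)) is false at 3.
Satisfying worlds: {0, 1, 3, 4, 5}

0, 1, 3, 4, 5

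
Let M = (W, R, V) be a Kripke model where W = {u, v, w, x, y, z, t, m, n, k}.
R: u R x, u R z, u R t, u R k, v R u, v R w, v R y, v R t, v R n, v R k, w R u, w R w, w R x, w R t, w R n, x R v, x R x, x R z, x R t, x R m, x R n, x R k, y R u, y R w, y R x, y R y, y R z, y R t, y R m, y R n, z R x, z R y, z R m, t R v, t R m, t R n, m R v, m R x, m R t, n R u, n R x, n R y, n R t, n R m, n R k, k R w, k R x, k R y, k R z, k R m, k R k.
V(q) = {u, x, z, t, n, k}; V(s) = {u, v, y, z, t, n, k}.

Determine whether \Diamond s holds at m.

Recall that \Diamond ψ holds at a world iff ψ holds at some accessible world.
At m: \Diamond s requires s at some successor in {v, x, t}.
  s holds at v, so \Diamond s is true at m.

Yes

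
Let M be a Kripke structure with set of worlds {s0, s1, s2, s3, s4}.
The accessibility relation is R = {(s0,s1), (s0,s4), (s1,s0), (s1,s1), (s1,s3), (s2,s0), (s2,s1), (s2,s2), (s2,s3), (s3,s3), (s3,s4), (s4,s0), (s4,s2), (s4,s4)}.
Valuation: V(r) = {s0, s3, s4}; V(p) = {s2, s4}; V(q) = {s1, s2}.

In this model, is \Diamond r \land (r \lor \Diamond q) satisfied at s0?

At s0: \Diamond r is true, r \lor \Diamond q is true, so \Diamond r \land (r \lor \Diamond q) is true.
  At s0: \Diamond r requires r at some successor in {s1, s4}.
    r holds at s4, so \Diamond r is true at s0.
  At s0: r is true, \Diamond q is true, so r \lor \Diamond q is true.
    At s0: \Diamond q requires q at some successor in {s1, s4}.
      q holds at s1, so \Diamond q is true at s0.

Yes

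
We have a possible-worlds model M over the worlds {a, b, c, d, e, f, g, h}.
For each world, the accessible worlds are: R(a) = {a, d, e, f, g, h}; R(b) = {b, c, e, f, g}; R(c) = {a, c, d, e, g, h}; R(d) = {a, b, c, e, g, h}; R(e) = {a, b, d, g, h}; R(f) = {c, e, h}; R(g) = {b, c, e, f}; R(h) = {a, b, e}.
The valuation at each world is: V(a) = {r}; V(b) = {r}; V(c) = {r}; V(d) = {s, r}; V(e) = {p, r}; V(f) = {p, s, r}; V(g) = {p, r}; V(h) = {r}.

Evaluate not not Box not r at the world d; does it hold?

No

Recall that Box ψ holds at a world iff ψ holds at every accessible world, and Dia ψ holds iff ψ holds at some accessible world.
At d: not Box not r is true, so not not Box not r is false.
  At d: Box not r is false, so not Box not r is true.
    At d: Box not r requires not r at every successor {a, b, c, e, g, h}.
      not r fails at a, so Box not r is false at d.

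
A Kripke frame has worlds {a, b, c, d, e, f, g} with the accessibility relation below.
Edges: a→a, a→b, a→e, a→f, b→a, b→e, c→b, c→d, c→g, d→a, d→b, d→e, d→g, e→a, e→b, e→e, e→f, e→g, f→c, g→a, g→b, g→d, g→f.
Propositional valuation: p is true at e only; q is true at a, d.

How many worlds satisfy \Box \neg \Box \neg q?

4

Let φ = \Box \neg \Box \neg q. Evaluate φ at each world:
  a (successors {a, b, e, f}): φ is false.
  b (successors {a, e}): φ is true.
  c (successors {b, d, g}): φ is true.
  d (successors {a, b, e, g}): φ is true.
  e (successors {a, b, e, f, g}): φ is false.
  f (successors {c}): φ is true.
  g (successors {a, b, d, f}): φ is false.
For instance, at c:
  At c: \Box \neg \Box \neg q requires \neg \Box \neg q at every successor {b, d, g}.
      At b: \Box \neg q is false, so \neg \Box \neg q is true.
      At d: \Box \neg q is false, so \neg \Box \neg q is true.
      At g: \Box \neg q is false, so \neg \Box \neg q is true.
  So \Box \neg \Box \neg q is true at c.
Satisfying worlds: {b, c, d, f}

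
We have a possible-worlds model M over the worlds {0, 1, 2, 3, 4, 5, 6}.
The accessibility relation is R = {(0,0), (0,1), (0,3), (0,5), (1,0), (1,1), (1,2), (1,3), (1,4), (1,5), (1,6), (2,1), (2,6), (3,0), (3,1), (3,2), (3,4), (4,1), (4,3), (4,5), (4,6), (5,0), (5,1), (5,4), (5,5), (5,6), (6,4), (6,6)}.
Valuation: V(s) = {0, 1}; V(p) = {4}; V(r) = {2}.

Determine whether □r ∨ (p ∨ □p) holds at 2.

No

At 2: □r is false, p ∨ □p is false, so □r ∨ (p ∨ □p) is false.
  At 2: □r requires r at every successor {1, 6}.
    r fails at 1, so □r is false at 2.
  At 2: p is false, □p is false, so p ∨ □p is false.
    At 2: □p requires p at every successor {1, 6}.
      p fails at 1, so □p is false at 2.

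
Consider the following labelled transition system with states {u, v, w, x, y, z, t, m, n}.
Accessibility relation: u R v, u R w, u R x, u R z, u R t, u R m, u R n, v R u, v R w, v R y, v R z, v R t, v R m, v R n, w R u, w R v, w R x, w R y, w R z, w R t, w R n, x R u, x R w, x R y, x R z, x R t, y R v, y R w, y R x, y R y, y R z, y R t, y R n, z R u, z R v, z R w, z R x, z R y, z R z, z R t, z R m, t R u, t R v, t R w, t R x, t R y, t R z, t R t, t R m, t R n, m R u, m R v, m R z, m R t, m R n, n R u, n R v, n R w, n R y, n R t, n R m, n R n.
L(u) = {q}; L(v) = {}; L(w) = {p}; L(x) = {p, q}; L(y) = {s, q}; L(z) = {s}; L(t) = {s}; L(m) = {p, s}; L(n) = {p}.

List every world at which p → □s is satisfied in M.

Let φ = p → □s. Evaluate φ at each world:
  u (successors {v, w, x, z, t, m, n}): φ is true.
  v (successors {u, w, y, z, t, m, n}): φ is true.
  w (successors {u, v, x, y, z, t, n}): φ is false.
  x (successors {u, w, y, z, t}): φ is false.
  y (successors {v, w, x, y, z, t, n}): φ is true.
  z (successors {u, v, w, x, y, z, t, m}): φ is true.
  t (successors {u, v, w, x, y, z, t, m, n}): φ is true.
  m (successors {u, v, z, t, n}): φ is false.
  n (successors {u, v, w, y, t, m, n}): φ is false.
For instance, at n:
  At n: p is true, □s is false, so p → □s is false.
    At n: □s requires s at every successor {u, v, w, y, t, m, n}.
      s fails at u, so □s is false at n.
Satisfying worlds: {u, v, y, z, t}

u, v, y, z, t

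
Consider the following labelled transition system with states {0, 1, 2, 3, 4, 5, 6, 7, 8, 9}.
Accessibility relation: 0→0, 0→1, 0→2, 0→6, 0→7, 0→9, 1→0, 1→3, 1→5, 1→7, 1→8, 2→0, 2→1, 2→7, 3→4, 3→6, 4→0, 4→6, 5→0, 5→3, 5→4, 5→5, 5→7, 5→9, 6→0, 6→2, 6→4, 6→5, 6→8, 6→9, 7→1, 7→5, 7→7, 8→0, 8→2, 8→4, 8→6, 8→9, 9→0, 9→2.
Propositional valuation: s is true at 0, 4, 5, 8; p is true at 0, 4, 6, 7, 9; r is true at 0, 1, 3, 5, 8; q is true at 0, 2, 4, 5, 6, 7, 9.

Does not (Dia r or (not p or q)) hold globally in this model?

No

Recall that Dia ψ holds at a world iff ψ holds at some accessible world.
Let φ = not (Dia r or (not p or q)). Evaluate φ at each world:
  0 (successors {0, 1, 2, 6, 7, 9}): φ is false.
  1 (successors {0, 3, 5, 7, 8}): φ is false.
  2 (successors {0, 1, 7}): φ is false.
  3 (successors {4, 6}): φ is false.
  4 (successors {0, 6}): φ is false.
  5 (successors {0, 3, 4, 5, 7, 9}): φ is false.
  6 (successors {0, 2, 4, 5, 8, 9}): φ is false.
  7 (successors {1, 5, 7}): φ is false.
  8 (successors {0, 2, 4, 6, 9}): φ is false.
  9 (successors {0, 2}): φ is false.
Detail at 0 (counterexample):
  At 0: Dia r or (not p or q) is true, so not (Dia r or (not p or q)) is false.
    At 0: Dia r is true, not p or q is true, so Dia r or (not p or q) is true.
      At 0: Dia r requires r at some successor in {0, 1, 2, 6, 7, 9}.
        r holds at 0, so Dia r is true at 0.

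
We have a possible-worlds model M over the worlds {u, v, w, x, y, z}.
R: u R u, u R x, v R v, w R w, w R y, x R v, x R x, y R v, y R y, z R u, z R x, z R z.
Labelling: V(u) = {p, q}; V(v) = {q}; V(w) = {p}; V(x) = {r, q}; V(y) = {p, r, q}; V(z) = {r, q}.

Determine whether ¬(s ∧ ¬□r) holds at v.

Recall that □ψ holds at a world iff ψ holds at every accessible world, and ◇ψ holds iff ψ holds at some accessible world.
At v: s ∧ ¬□r is false, so ¬(s ∧ ¬□r) is true.
  At v: s is false, ¬□r is true, so s ∧ ¬□r is false.
    At v: □r is false, so ¬□r is true.
      At v: □r requires r at every successor {v}.
        r fails at v, so □r is false at v.

Yes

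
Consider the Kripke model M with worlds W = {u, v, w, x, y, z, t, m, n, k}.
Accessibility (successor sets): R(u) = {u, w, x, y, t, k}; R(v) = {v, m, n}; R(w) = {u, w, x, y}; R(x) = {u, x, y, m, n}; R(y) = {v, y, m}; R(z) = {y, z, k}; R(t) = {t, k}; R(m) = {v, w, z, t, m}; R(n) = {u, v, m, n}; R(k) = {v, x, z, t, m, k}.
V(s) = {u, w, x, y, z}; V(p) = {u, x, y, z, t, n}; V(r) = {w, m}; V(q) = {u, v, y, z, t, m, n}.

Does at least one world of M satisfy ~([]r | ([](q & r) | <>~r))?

No

Let φ = ~([]r | ([](q & r) | <>~r)). Evaluate φ at each world:
  u (successors {u, w, x, y, t, k}): φ is false.
  v (successors {v, m, n}): φ is false.
  w (successors {u, w, x, y}): φ is false.
  x (successors {u, x, y, m, n}): φ is false.
  y (successors {v, y, m}): φ is false.
  z (successors {y, z, k}): φ is false.
  t (successors {t, k}): φ is false.
  m (successors {v, w, z, t, m}): φ is false.
  n (successors {u, v, m, n}): φ is false.
  k (successors {v, x, z, t, m, k}): φ is false.
For instance, at t:
  At t: []r | ([](q & r) | <>~r) is true, so ~([]r | ([](q & r) | <>~r)) is false.
    At t: []r is false, [](q & r) | <>~r is true, so []r | ([](q & r) | <>~r) is true.
      At t: []r requires r at every successor {t, k}.
        r fails at t, so []r is false at t.
      At t: [](q & r) is false, <>~r is true, so [](q & r) | <>~r is true.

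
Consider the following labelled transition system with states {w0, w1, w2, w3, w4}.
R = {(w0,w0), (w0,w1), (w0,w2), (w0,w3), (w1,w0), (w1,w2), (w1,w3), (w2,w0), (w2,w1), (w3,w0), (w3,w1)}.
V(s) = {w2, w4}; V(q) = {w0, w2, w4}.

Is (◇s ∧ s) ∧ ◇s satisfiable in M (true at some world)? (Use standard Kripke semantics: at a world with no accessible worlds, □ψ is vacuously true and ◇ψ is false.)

Let φ = (◇s ∧ s) ∧ ◇s. Evaluate φ at each world:
  w0 (successors {w0, w1, w2, w3}): φ is false.
  w1 (successors {w0, w2, w3}): φ is false.
  w2 (successors {w0, w1}): φ is false.
  w3 (successors {w0, w1}): φ is false.
  w4 (successors ∅): φ is false.
For instance, at w0:
  At w0: ◇s ∧ s is false, ◇s is true, so (◇s ∧ s) ∧ ◇s is false.
    At w0: ◇s is true, s is false, so ◇s ∧ s is false.
      At w0: ◇s requires s at some successor in {w0, w1, w2, w3}.
        s holds at w2, so ◇s is true at w0.
    At w0: ◇s requires s at some successor in {w0, w1, w2, w3}.
      s holds at w2, so ◇s is true at w0.

No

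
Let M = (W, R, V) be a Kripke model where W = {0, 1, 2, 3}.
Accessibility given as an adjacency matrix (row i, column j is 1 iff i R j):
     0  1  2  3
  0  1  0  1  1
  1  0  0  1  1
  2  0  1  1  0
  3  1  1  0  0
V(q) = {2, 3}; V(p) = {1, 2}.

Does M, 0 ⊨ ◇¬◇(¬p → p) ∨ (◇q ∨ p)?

At 0: ◇¬◇(¬p → p) is false, ◇q ∨ p is true, so ◇¬◇(¬p → p) ∨ (◇q ∨ p) is true.
  At 0: ◇¬◇(¬p → p) requires ¬◇(¬p → p) at some successor in {0, 2, 3}.
    At 0: ¬◇(¬p → p) is false.
    At 2: ¬◇(¬p → p) is false.
    At 3: ¬◇(¬p → p) is false.
  So ◇¬◇(¬p → p) is false at 0.
  At 0: ◇q is true, p is false, so ◇q ∨ p is true.
    At 0: ◇q requires q at some successor in {0, 2, 3}.
      q holds at 2, so ◇q is true at 0.

Yes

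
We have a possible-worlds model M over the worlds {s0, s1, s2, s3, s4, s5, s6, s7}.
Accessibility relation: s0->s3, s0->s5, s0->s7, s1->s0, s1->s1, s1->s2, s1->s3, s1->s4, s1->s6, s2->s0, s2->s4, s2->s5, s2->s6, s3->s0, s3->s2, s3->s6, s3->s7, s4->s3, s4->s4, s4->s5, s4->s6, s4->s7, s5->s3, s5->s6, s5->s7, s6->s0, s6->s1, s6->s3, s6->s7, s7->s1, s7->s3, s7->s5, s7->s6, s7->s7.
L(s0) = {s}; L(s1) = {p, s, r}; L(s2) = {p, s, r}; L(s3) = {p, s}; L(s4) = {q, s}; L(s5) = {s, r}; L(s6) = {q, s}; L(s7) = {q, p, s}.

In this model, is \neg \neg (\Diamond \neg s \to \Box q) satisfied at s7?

Yes

Recall that \Box ψ holds at a world iff ψ holds at every accessible world, and \Diamond ψ holds iff ψ holds at some accessible world.
At s7: \neg (\Diamond \neg s \to \Box q) is false, so \neg \neg (\Diamond \neg s \to \Box q) is true.
  At s7: \Diamond \neg s \to \Box q is true, so \neg (\Diamond \neg s \to \Box q) is false.
    At s7: \Diamond \neg s is false, \Box q is false, so \Diamond \neg s \to \Box q is true.
      At s7: \Diamond \neg s requires \neg s at some successor in {s1, s3, s5, s6, s7}.
        At s1: \neg s is false.
        At s3: \neg s is false.
        At s5: \neg s is false.
        At s6: \neg s is false.
        At s7: \neg s is false.
      So \Diamond \neg s is false at s7.
      At s7: \Box q requires q at every successor {s1, s3, s5, s6, s7}.
        q fails at s1, so \Box q is false at s7.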